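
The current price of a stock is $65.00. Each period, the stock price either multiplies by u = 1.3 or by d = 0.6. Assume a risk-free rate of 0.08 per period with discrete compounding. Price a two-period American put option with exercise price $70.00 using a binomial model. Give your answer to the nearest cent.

$12.59

Risk-neutral probability p = (1 + 0.08 − 0.6)/(1.3 − 0.6) = 0.4800/0.7000 = 0.6857
Terminal stock prices: S_uu = 109.9, S_ud = 50.7, S_dd = 23.4
Terminal payoffs (K − S): max(-39.85, 0) = 0, max(19.3, 0) = 19.3, max(46.6, 0) = 46.6
Node u (S = 84.5): continuation = 1/1.08·[0.6857·0.0000 + 0.3143·19.3000] = 5.6164; exercise value = 0.0000 ≤ continuation, so V_u = 5.6164
Node d (S = 39): continuation = 1/1.08·[0.6857·19.3000 + 0.3143·46.6000] = 25.8148; exercise value = 31.0000 > continuation, so V_d = 31.0000 (exercise)
Node 0 (S = 65): continuation = 1/1.08·[0.6857·5.6164 + 0.3143·31.0000] = 12.5871; exercise value = 5.0000 ≤ continuation, so V_0 = 12.5871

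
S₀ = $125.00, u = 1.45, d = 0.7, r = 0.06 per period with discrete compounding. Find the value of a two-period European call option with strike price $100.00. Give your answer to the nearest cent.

Risk-neutral probability p = (1 + 0.06 − 0.7)/(1.45 − 0.7) = 0.3600/0.7500 = 0.4800
Terminal stock prices: S_uu = 262.8, S_ud = 126.9, S_dd = 61.25
Terminal payoffs (S − K): max(162.8, 0) = 162.8, max(26.87, 0) = 26.87, max(-38.75, 0) = 0
Node u (S = 181.2): V_u = 1/1.06·[0.4800·162.8125 + 0.5200·26.8750] = 86.9104
Node d (S = 87.5): V_d = 1/1.06·[0.4800·26.8750 + 0.5200·0.0000] = 12.1698
Node 0 (S = 125): V_0 = 1/1.06·[0.4800·86.9104 + 0.5200·12.1698] = 45.3257

$45.33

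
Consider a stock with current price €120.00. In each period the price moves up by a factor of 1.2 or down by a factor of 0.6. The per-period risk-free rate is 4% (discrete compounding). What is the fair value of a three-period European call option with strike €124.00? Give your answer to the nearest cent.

€29.23

Risk-neutral probability p = (1 + 0.04 − 0.6)/(1.2 − 0.6) = 0.4400/0.6000 = 0.7333
Terminal stock prices: S_uuu = 207.4, S_uud = 103.7, S_udd = 51.84, S_ddd = 25.92
Terminal payoffs (S − K): max(83.36, 0) = 83.36, max(-20.32, 0) = 0, max(-72.16, 0) = 0, max(-98.08, 0) = 0
Node uu (S = 172.8): V_uu = 1/1.04·[0.7333·83.3600 + 0.2667·0.0000] = 58.7795
Node ud (S = 86.4): V_ud = 1/1.04·[0.7333·0.0000 + 0.2667·0.0000] = 0.0000
Node dd (S = 43.2): V_dd = 1/1.04·[0.7333·0.0000 + 0.2667·0.0000] = 0.0000
Node u (S = 144): V_u = 1/1.04·[0.7333·58.7795 + 0.2667·0.0000] = 41.4471
Node d (S = 72): V_d = 1/1.04·[0.7333·0.0000 + 0.2667·0.0000] = 0.0000
Node 0 (S = 120): V_0 = 1/1.04·[0.7333·41.4471 + 0.2667·0.0000] = 29.2255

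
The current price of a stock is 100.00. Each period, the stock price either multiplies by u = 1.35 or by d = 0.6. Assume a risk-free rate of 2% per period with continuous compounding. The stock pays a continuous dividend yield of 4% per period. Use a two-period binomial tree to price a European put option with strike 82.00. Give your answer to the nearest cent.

Per-period risk-free factor R = e^0.02 = 1.0202; dividend-adjusted growth = e^(0.02−0.04) = 0.9802.
Risk-neutral probability p = (0.9802 − 0.6)/(1.35 − 0.6) = 0.3802/0.7500 = 0.5069
Terminal stock prices: S_uu = 182.3, S_ud = 81, S_dd = 36
Terminal payoffs (K − S): max(-100.3, 0) = 0, max(1, 0) = 1, max(46, 0) = 46
Node u (S = 135): V_u = e^(−0.02)·[0.5069·0.0000 + 0.4931·1.0000] = 0.4833
Node d (S = 60): V_d = e^(−0.02)·[0.5069·1.0000 + 0.4931·46.0000] = 22.7289
Node 0 (S = 100): V_0 = e^(−0.02)·[0.5069·0.4833 + 0.4931·22.7289] = 11.2252

11.23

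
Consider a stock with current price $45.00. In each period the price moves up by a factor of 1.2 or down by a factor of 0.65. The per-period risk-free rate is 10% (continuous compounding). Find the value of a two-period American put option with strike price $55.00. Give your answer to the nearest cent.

Risk-neutral probability p = (e^0.1 − 0.65)/(1.2 − 0.65) = 0.4552/0.5500 = 0.8276
Terminal stock prices: S_uu = 64.8, S_ud = 35.1, S_dd = 19.01
Terminal payoffs (K − S): max(-9.8, 0) = 0, max(19.9, 0) = 19.9, max(35.99, 0) = 35.99
Node u (S = 54): continuation = e^(−0.1)·[0.8276·0.0000 + 0.1724·19.9000] = 3.1046; exercise value = 1.0000 ≤ continuation, so V_u = 3.1046
Node d (S = 29.25): continuation = e^(−0.1)·[0.8276·19.9000 + 0.1724·35.9875] = 20.5161; exercise value = 25.7500 > continuation, so V_d = 25.7500 (exercise)
Node 0 (S = 45): continuation = e^(−0.1)·[0.8276·3.1046 + 0.1724·25.7500] = 6.3420; exercise value = 10.0000 > continuation, so V_0 = 10.0000 (exercise)

$10.00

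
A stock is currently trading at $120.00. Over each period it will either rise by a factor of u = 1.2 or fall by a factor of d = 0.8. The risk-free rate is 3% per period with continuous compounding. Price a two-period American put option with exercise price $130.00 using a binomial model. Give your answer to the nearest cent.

$17.39

Risk-neutral probability p = (e^0.03 − 0.8)/(1.2 − 0.8) = 0.2305/0.4000 = 0.5761
Terminal stock prices: S_uu = 172.8, S_ud = 115.2, S_dd = 76.8
Terminal payoffs (K − S): max(-42.8, 0) = 0, max(14.8, 0) = 14.8, max(53.2, 0) = 53.2
Node u (S = 144): continuation = e^(−0.03)·[0.5761·0.0000 + 0.4239·14.8000] = 6.0878; exercise value = 0.0000 ≤ continuation, so V_u = 6.0878
Node d (S = 96): continuation = e^(−0.03)·[0.5761·14.8000 + 0.4239·53.2000] = 30.1579; exercise value = 34.0000 > continuation, so V_d = 34.0000 (exercise)
Node 0 (S = 120): continuation = e^(−0.03)·[0.5761·6.0878 + 0.4239·34.0000] = 17.3892; exercise value = 10.0000 ≤ continuation, so V_0 = 17.3892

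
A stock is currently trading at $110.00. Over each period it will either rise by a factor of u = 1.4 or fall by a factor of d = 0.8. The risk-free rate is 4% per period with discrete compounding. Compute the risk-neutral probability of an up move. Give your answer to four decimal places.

p = 0.4000

Risk-neutral probability p = (1 + 0.04 − 0.8)/(1.4 − 0.8) = 0.2400/0.6000 = 0.4000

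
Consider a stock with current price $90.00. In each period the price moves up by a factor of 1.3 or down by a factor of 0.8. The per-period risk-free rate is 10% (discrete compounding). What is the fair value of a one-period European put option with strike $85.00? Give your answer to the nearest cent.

$4.73

Risk-neutral probability p = (1 + 0.1 − 0.8)/(1.3 − 0.8) = 0.3000/0.5000 = 0.6000
Terminal stock prices: S_u = 117, S_d = 72
Terminal payoffs (K − S): max(-32, 0) = 0, max(13, 0) = 13
Node 0 (S = 90): V_0 = 1/1.1·[0.6000·0.0000 + 0.4000·13.0000] = 4.7273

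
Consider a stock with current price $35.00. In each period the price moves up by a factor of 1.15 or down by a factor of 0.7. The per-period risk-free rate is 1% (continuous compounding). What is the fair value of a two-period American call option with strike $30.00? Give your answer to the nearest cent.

$7.58

Risk-neutral probability p = (e^0.01 − 0.7)/(1.15 − 0.7) = 0.3101/0.4500 = 0.6890
Terminal stock prices: S_uu = 46.29, S_ud = 28.17, S_dd = 17.15
Terminal payoffs (S − K): max(16.29, 0) = 16.29, max(-1.825, 0) = 0, max(-12.85, 0) = 0
Node u (S = 40.25): continuation = e^(−0.01)·[0.6890·16.2875 + 0.3110·0.0000] = 11.1104; exercise value = 10.2500 ≤ continuation, so V_u = 11.1104
Node d (S = 24.5): continuation = e^(−0.01)·[0.6890·0.0000 + 0.3110·0.0000] = 0.0000; exercise value = 0.0000 ≤ continuation, so V_d = 0.0000
Node 0 (S = 35): continuation = e^(−0.01)·[0.6890·11.1104 + 0.3110·0.0000] = 7.5789; exercise value = 5.0000 ≤ continuation, so V_0 = 7.5789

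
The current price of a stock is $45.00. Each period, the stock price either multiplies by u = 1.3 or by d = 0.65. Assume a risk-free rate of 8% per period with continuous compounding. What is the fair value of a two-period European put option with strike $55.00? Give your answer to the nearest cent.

$9.84

Risk-neutral probability p = (e^0.08 − 0.65)/(1.3 − 0.65) = 0.4333/0.6500 = 0.6666
Terminal stock prices: S_uu = 76.05, S_ud = 38.02, S_dd = 19.01
Terminal payoffs (K − S): max(-21.05, 0) = 0, max(16.98, 0) = 16.98, max(35.99, 0) = 35.99
Node u (S = 58.5): V_u = e^(−0.08)·[0.6666·0.0000 + 0.3334·16.9750] = 5.2244
Node d (S = 29.25): V_d = e^(−0.08)·[0.6666·16.9750 + 0.3334·35.9875] = 21.5214
Node 0 (S = 45): V_0 = e^(−0.08)·[0.6666·5.2244 + 0.3334·21.5214] = 9.8385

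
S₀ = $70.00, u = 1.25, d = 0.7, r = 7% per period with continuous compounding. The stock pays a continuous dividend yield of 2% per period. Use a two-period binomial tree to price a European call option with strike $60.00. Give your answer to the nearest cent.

Per-period risk-free factor R = e^0.07 = 1.0725; dividend-adjusted growth = e^(0.07−0.02) = 1.0513.
Risk-neutral probability p = (1.0513 − 0.7)/(1.25 − 0.7) = 0.3513/0.5500 = 0.6387
Terminal stock prices: S_uu = 109.4, S_ud = 61.25, S_dd = 34.3
Terminal payoffs (S − K): max(49.38, 0) = 49.38, max(1.25, 0) = 1.25, max(-25.7, 0) = 0
Node u (S = 87.5): V_u = e^(−0.07)·[0.6387·49.3750 + 0.3613·1.2500] = 29.8238
Node d (S = 49): V_d = e^(−0.07)·[0.6387·1.2500 + 0.3613·0.0000] = 0.7444
Node 0 (S = 70): V_0 = e^(−0.07)·[0.6387·29.8238 + 0.3613·0.7444] = 18.0107

$18.01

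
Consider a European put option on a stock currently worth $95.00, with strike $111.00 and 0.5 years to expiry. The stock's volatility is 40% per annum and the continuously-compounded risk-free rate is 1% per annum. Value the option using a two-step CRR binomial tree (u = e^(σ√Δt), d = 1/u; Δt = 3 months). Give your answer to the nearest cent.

$21.81

CRR parameters: u = e^(σ√Δt) = e^(0.4·√0.25) = 1.2214, d = 1/u = 0.8187
Per-period rate: rΔt = 0.01·0.25 = 0.0025, so R = e^0.0025 = 1.0025
Risk-neutral probability p = (e^0.0025 − 0.8187)/(1.2214 − 0.8187) = 0.1838/0.4027 = 0.4564
Terminal stock prices: S_uu = 141.7, S_ud = 95, S_dd = 63.68
Terminal payoffs (K − S): max(-30.72, 0) = 0, max(16, 0) = 16, max(47.32, 0) = 47.32
Node u (S = 116): V_u = e^(−0.0025)·[0.4564·0.0000 + 0.5436·16.0000] = 8.6762
Node d (S = 77.78): V_d = e^(−0.0025)·[0.4564·16.0000 + 0.5436·47.3196] = 32.9434
Node 0 (S = 95): V_0 = e^(−0.0025)·[0.4564·8.6762 + 0.5436·32.9434] = 21.8137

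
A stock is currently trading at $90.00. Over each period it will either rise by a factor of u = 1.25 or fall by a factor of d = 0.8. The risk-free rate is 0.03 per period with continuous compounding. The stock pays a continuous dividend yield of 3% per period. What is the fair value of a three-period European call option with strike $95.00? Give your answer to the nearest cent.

$11.75

Per-period risk-free factor R = e^0.03 = 1.0305; dividend-adjusted growth = e^(0.03−0.03) = 1.0000.
Risk-neutral probability p = (1.0000 − 0.8)/(1.25 − 0.8) = 0.2000/0.4500 = 0.4444
Terminal stock prices: S_uuu = 175.8, S_uud = 112.5, S_udd = 72, S_ddd = 46.08
Terminal payoffs (S − K): max(80.78, 0) = 80.78, max(17.5, 0) = 17.5, max(-23, 0) = 0, max(-48.92, 0) = 0
Node uu (S = 140.6): V_uu = e^(−0.03)·[0.4444·80.7812 + 0.5556·17.5000] = 44.2766
Node ud (S = 90): V_ud = e^(−0.03)·[0.4444·17.5000 + 0.5556·0.0000] = 7.5479
Node dd (S = 57.6): V_dd = e^(−0.03)·[0.4444·0.0000 + 0.5556·0.0000] = 0.0000
Node u (S = 112.5): V_u = e^(−0.03)·[0.4444·44.2766 + 0.5556·7.5479] = 23.1662
Node d (S = 72): V_d = e^(−0.03)·[0.4444·7.5479 + 0.5556·0.0000] = 3.2555
Node 0 (S = 90): V_0 = e^(−0.03)·[0.4444·23.1662 + 0.5556·3.2555] = 11.7470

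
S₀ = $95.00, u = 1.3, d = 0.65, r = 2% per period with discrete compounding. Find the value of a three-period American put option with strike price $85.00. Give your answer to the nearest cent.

$14.54

Risk-neutral probability p = (1 + 0.02 − 0.65)/(1.3 − 0.65) = 0.3700/0.6500 = 0.5692
Terminal stock prices: S_uuu = 208.7, S_uud = 104.4, S_udd = 52.18, S_ddd = 26.09
Terminal payoffs (K − S): max(-123.7, 0) = 0, max(-19.36, 0) = 0, max(32.82, 0) = 32.82, max(58.91, 0) = 58.91
Node uu (S = 160.6): continuation = 1/1.02·[0.5692·0.0000 + 0.4308·0.0000] = 0.0000; exercise value = 0.0000 ≤ continuation, so V_uu = 0.0000
Node ud (S = 80.28): continuation = 1/1.02·[0.5692·0.0000 + 0.4308·32.8212] = 13.8612; exercise value = 4.7250 ≤ continuation, so V_ud = 13.8612
Node dd (S = 40.14): continuation = 1/1.02·[0.5692·32.8212 + 0.4308·58.9106] = 43.1958; exercise value = 44.8625 > continuation, so V_dd = 44.8625 (exercise)
Node u (S = 123.5): continuation = 1/1.02·[0.5692·0.0000 + 0.4308·13.8612] = 5.8539; exercise value = 0.0000 ≤ continuation, so V_u = 5.8539
Node d (S = 61.75): continuation = 1/1.02·[0.5692·13.8612 + 0.4308·44.8625] = 26.6819; exercise value = 23.2500 ≤ continuation, so V_d = 26.6819
Node 0 (S = 95): continuation = 1/1.02·[0.5692·5.8539 + 0.4308·26.6819] = 14.5353; exercise value = 0.0000 ≤ continuation, so V_0 = 14.5353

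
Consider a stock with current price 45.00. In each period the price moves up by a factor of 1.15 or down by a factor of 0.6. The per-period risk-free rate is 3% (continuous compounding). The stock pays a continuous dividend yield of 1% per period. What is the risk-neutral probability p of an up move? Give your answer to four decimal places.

p = 0.7640

Per-period risk-free factor R = e^0.03 = 1.0305; dividend-adjusted growth = e^(0.03−0.01) = 1.0202.
Risk-neutral probability p = (1.0202 − 0.6)/(1.15 − 0.6) = 0.4202/0.5500 = 0.7640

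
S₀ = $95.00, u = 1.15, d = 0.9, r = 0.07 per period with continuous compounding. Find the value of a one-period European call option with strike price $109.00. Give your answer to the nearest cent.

Risk-neutral probability p = (e^0.07 − 0.9)/(1.15 − 0.9) = 0.1725/0.2500 = 0.6900
Terminal stock prices: S_u = 109.2, S_d = 85.5
Terminal payoffs (S − K): max(0.25, 0) = 0.25, max(-23.5, 0) = 0
Node 0 (S = 95): V_0 = e^(−0.07)·[0.6900·0.2500 + 0.3100·0.0000] = 0.1608

$0.16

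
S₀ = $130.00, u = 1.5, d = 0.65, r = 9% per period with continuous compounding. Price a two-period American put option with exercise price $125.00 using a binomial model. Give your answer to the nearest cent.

$17.67

Risk-neutral probability p = (e^0.09 − 0.65)/(1.5 − 0.65) = 0.4442/0.8500 = 0.5226
Terminal stock prices: S_uu = 292.5, S_ud = 126.8, S_dd = 54.93
Terminal payoffs (K − S): max(-167.5, 0) = 0, max(-1.75, 0) = 0, max(70.07, 0) = 70.07
Node u (S = 195): continuation = e^(−0.09)·[0.5226·0.0000 + 0.4774·0.0000] = 0.0000; exercise value = 0.0000 ≤ continuation, so V_u = 0.0000
Node d (S = 84.5): continuation = e^(−0.09)·[0.5226·0.0000 + 0.4774·70.0750] = 30.5772; exercise value = 40.5000 > continuation, so V_d = 40.5000 (exercise)
Node 0 (S = 130): continuation = e^(−0.09)·[0.5226·0.0000 + 0.4774·40.5000] = 17.6721; exercise value = 0.0000 ≤ continuation, so V_0 = 17.6721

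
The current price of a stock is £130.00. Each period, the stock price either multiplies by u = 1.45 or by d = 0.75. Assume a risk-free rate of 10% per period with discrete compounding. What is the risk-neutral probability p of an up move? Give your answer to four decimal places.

Risk-neutral probability p = (1 + 0.1 − 0.75)/(1.45 − 0.75) = 0.3500/0.7000 = 0.5000

p = 0.5000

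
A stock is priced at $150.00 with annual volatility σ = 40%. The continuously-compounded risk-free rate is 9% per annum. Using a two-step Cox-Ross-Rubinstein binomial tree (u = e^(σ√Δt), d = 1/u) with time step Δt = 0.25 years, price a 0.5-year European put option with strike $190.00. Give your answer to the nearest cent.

CRR parameters: u = e^(σ√Δt) = e^(0.4·√0.25) = 1.2214, d = 1/u = 0.8187
Per-period rate: rΔt = 0.09·0.25 = 0.0225, so R = e^0.0225 = 1.0228
Risk-neutral probability p = (e^0.0225 − 0.8187)/(1.2214 − 0.8187) = 0.2040/0.4027 = 0.5067
Terminal stock prices: S_uu = 223.8, S_ud = 150, S_dd = 100.5
Terminal payoffs (K − S): max(-33.77, 0) = 0, max(40, 0) = 40, max(89.45, 0) = 89.45
Node u (S = 183.2): V_u = e^(−0.0225)·[0.5067·0.0000 + 0.4933·40.0000] = 19.2939
Node d (S = 122.8): V_d = e^(−0.0225)·[0.5067·40.0000 + 0.4933·89.4520] = 62.9631
Node 0 (S = 150): V_0 = e^(−0.0225)·[0.5067·19.2939 + 0.4933·62.9631] = 39.9284

$39.93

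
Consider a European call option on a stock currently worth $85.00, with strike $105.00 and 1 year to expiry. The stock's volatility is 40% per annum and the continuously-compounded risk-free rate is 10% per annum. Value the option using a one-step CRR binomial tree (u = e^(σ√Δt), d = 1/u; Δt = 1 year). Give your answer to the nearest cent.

CRR parameters: u = e^(σ√Δt) = e^(0.4·√1) = 1.4918, d = 1/u = 0.6703
Per-period rate: rΔt = 0.1·1 = 0.1, so R = e^0.1 = 1.1052
Risk-neutral probability p = (e^0.1 − 0.6703)/(1.4918 − 0.6703) = 0.4349/0.8215 = 0.5293
Terminal stock prices: S_u = 126.8, S_d = 56.98
Terminal payoffs (S − K): max(21.81, 0) = 21.81, max(-48.02, 0) = 0
Node 0 (S = 85): V_0 = e^(−0.1)·[0.5293·21.8051 + 0.4707·0.0000] = 10.4438

$10.44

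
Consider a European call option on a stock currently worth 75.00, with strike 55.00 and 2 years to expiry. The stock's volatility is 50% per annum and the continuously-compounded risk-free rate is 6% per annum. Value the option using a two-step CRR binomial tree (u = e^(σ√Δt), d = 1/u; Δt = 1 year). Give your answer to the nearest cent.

33.93

CRR parameters: u = e^(σ√Δt) = e^(0.5·√1) = 1.6487, d = 1/u = 0.6065
Per-period rate: rΔt = 0.06·1 = 0.06, so R = e^0.06 = 1.0618
Risk-neutral probability p = (e^0.06 − 0.6065)/(1.6487 − 0.6065) = 0.4553/1.0422 = 0.4369
Terminal stock prices: S_uu = 203.9, S_ud = 75, S_dd = 27.59
Terminal payoffs (S − K): max(148.9, 0) = 148.9, max(20, 0) = 20, max(-27.41, 0) = 0
Node u (S = 123.7): V_u = e^(−0.06)·[0.4369·148.8711 + 0.5631·20.0000] = 71.8570
Node d (S = 45.49): V_d = e^(−0.06)·[0.4369·20.0000 + 0.5631·0.0000] = 8.2286
Node 0 (S = 75): V_0 = e^(−0.06)·[0.4369·71.8570 + 0.5631·8.2286] = 33.9282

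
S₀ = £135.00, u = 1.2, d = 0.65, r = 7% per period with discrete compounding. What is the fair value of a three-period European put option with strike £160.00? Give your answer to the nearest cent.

£22.25

Risk-neutral probability p = (1 + 0.07 − 0.65)/(1.2 − 0.65) = 0.4200/0.5500 = 0.7636
Terminal stock prices: S_uuu = 233.3, S_uud = 126.4, S_udd = 68.45, S_ddd = 37.07
Terminal payoffs (K − S): max(-73.28, 0) = 0, max(33.64, 0) = 33.64, max(91.55, 0) = 91.55, max(122.9, 0) = 122.9
Node uu (S = 194.4): V_uu = 1/1.07·[0.7636·0.0000 + 0.2364·33.6400] = 7.4311
Node ud (S = 105.3): V_ud = 1/1.07·[0.7636·33.6400 + 0.2364·91.5550] = 44.2327
Node dd (S = 57.04): V_dd = 1/1.07·[0.7636·91.5550 + 0.2364·122.9256] = 92.4952
Node u (S = 162): V_u = 1/1.07·[0.7636·7.4311 + 0.2364·44.2327] = 15.0744
Node d (S = 87.75): V_d = 1/1.07·[0.7636·44.2327 + 0.2364·92.4952] = 52.0002
Node 0 (S = 135): V_0 = 1/1.07·[0.7636·15.0744 + 0.2364·52.0002] = 22.2452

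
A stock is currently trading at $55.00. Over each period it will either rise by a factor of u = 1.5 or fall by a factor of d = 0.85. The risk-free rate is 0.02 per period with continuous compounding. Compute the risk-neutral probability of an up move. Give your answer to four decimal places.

Risk-neutral probability p = (e^0.02 − 0.85)/(1.5 − 0.85) = 0.1702/0.6500 = 0.2618

p = 0.2618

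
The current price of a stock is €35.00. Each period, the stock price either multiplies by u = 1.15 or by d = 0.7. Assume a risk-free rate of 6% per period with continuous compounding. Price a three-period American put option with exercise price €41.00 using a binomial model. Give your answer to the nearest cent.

Risk-neutral probability p = (e^0.06 − 0.7)/(1.15 − 0.7) = 0.3618/0.4500 = 0.8041
Terminal stock prices: S_uuu = 53.23, S_uud = 32.4, S_udd = 19.72, S_ddd = 12
Terminal payoffs (K − S): max(-12.23, 0) = 0, max(8.599, 0) = 8.599, max(21.28, 0) = 21.28, max(29, 0) = 29
Node uu (S = 46.29): continuation = e^(−0.06)·[0.8041·0.0000 + 0.1959·8.5988] = 1.5865; exercise value = 0.0000 ≤ continuation, so V_uu = 1.5865
Node ud (S = 28.17): continuation = e^(−0.06)·[0.8041·8.5988 + 0.1959·21.2775] = 10.4373; exercise value = 12.8250 > continuation, so V_ud = 12.8250 (exercise)
Node dd (S = 17.15): continuation = e^(−0.06)·[0.8041·21.2775 + 0.1959·28.9950] = 21.4623; exercise value = 23.8500 > continuation, so V_dd = 23.8500 (exercise)
Node u (S = 40.25): continuation = e^(−0.06)·[0.8041·1.5865 + 0.1959·12.8250] = 3.5678; exercise value = 0.7500 ≤ continuation, so V_u = 3.5678
Node d (S = 24.5): continuation = e^(−0.06)·[0.8041·12.8250 + 0.1959·23.8500] = 14.1123; exercise value = 16.5000 > continuation, so V_d = 16.5000 (exercise)
Node 0 (S = 35): continuation = e^(−0.06)·[0.8041·3.5678 + 0.1959·16.5000] = 5.7461; exercise value = 6.0000 > continuation, so V_0 = 6.0000 (exercise)

€6.00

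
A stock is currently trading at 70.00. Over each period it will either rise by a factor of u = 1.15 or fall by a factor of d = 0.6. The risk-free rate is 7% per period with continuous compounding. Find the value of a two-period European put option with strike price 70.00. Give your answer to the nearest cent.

Risk-neutral probability p = (e^0.07 − 0.6)/(1.15 − 0.6) = 0.4725/0.5500 = 0.8591
Terminal stock prices: S_uu = 92.57, S_ud = 48.3, S_dd = 25.2
Terminal payoffs (K − S): max(-22.57, 0) = 0, max(21.7, 0) = 21.7, max(44.8, 0) = 44.8
Node u (S = 80.5): V_u = e^(−0.07)·[0.8591·0.0000 + 0.1409·21.7000] = 2.8507
Node d (S = 42): V_d = e^(−0.07)·[0.8591·21.7000 + 0.1409·44.8000] = 23.2676
Node 0 (S = 70): V_0 = e^(−0.07)·[0.8591·2.8507 + 0.1409·23.2676] = 5.3401

5.34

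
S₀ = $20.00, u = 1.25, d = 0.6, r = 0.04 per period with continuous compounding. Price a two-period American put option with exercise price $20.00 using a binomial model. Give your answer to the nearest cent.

$3.48

Risk-neutral probability p = (e^0.04 − 0.6)/(1.25 − 0.6) = 0.4408/0.6500 = 0.6782
Terminal stock prices: S_uu = 31.25, S_ud = 15, S_dd = 7.2
Terminal payoffs (K − S): max(-11.25, 0) = 0, max(5, 0) = 5, max(12.8, 0) = 12.8
Node u (S = 25): continuation = e^(−0.04)·[0.6782·0.0000 + 0.3218·5.0000] = 1.5461; exercise value = 0.0000 ≤ continuation, so V_u = 1.5461
Node d (S = 12): continuation = e^(−0.04)·[0.6782·5.0000 + 0.3218·12.8000] = 7.2158; exercise value = 8.0000 > continuation, so V_d = 8.0000 (exercise)
Node 0 (S = 20): continuation = e^(−0.04)·[0.6782·1.5461 + 0.3218·8.0000] = 3.4811; exercise value = 0.0000 ≤ continuation, so V_0 = 3.4811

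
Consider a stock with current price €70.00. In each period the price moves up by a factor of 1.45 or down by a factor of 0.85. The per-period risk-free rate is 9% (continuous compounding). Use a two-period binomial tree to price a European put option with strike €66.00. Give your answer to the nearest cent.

€4.53

Risk-neutral probability p = (e^0.09 − 0.85)/(1.45 − 0.85) = 0.2442/0.6000 = 0.4070
Terminal stock prices: S_uu = 147.2, S_ud = 86.27, S_dd = 50.57
Terminal payoffs (K − S): max(-81.18, 0) = 0, max(-20.27, 0) = 0, max(15.43, 0) = 15.43
Node u (S = 101.5): V_u = e^(−0.09)·[0.4070·0.0000 + 0.5930·0.0000] = 0.0000
Node d (S = 59.5): V_d = e^(−0.09)·[0.4070·0.0000 + 0.5930·15.4250] = 8.3604
Node 0 (S = 70): V_0 = e^(−0.09)·[0.4070·0.0000 + 0.5930·8.3604] = 4.5313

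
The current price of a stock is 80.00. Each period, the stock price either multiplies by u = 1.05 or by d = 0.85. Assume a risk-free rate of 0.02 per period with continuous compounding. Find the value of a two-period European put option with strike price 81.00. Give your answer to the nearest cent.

Risk-neutral probability p = (e^0.02 − 0.85)/(1.05 − 0.85) = 0.1702/0.2000 = 0.8510
Terminal stock prices: S_uu = 88.2, S_ud = 71.4, S_dd = 57.8
Terminal payoffs (K − S): max(-7.2, 0) = 0, max(9.6, 0) = 9.6, max(23.2, 0) = 23.2
Node u (S = 84): V_u = e^(−0.02)·[0.8510·0.0000 + 0.1490·9.6000] = 1.4020
Node d (S = 68): V_d = e^(−0.02)·[0.8510·9.6000 + 0.1490·23.2000] = 11.3961
Node 0 (S = 80): V_0 = e^(−0.02)·[0.8510·1.4020 + 0.1490·11.3961] = 2.8338

2.83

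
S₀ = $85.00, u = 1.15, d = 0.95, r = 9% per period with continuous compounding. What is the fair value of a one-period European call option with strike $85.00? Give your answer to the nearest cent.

Risk-neutral probability p = (e^0.09 − 0.95)/(1.15 − 0.95) = 0.1442/0.2000 = 0.7209
Terminal stock prices: S_u = 97.75, S_d = 80.75
Terminal payoffs (S − K): max(12.75, 0) = 12.75, max(-4.25, 0) = 0
Node 0 (S = 85): V_0 = e^(−0.09)·[0.7209·12.7500 + 0.2791·0.0000] = 8.4000

$8.40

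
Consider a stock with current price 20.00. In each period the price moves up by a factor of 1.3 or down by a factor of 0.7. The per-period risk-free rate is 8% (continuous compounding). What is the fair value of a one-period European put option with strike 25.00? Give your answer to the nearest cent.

Risk-neutral probability p = (e^0.08 − 0.7)/(1.3 − 0.7) = 0.3833/0.6000 = 0.6388
Terminal stock prices: S_u = 26, S_d = 14
Terminal payoffs (K − S): max(-1, 0) = 0, max(11, 0) = 11
Node 0 (S = 20): V_0 = e^(−0.08)·[0.6388·0.0000 + 0.3612·11.0000] = 3.6676

3.67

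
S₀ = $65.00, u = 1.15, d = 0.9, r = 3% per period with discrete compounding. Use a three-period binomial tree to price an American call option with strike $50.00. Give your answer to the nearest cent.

Risk-neutral probability p = (1 + 0.03 − 0.9)/(1.15 − 0.9) = 0.1300/0.2500 = 0.5200
Terminal stock prices: S_uuu = 98.86, S_uud = 77.37, S_udd = 60.55, S_ddd = 47.39
Terminal payoffs (S − K): max(48.86, 0) = 48.86, max(27.37, 0) = 27.37, max(10.55, 0) = 10.55, max(-2.615, 0) = 0
Node uu (S = 85.96): continuation = 1/1.03·[0.5200·48.8569 + 0.4800·27.3662] = 37.4188; exercise value = 35.9625 ≤ continuation, so V_uu = 37.4188
Node ud (S = 67.28): continuation = 1/1.03·[0.5200·27.3662 + 0.4800·10.5475] = 18.7313; exercise value = 17.2750 ≤ continuation, so V_ud = 18.7313
Node dd (S = 52.65): continuation = 1/1.03·[0.5200·10.5475 + 0.4800·0.0000] = 5.3250; exercise value = 2.6500 ≤ continuation, so V_dd = 5.3250
Node u (S = 74.75): continuation = 1/1.03·[0.5200·37.4188 + 0.4800·18.7313] = 27.6202; exercise value = 24.7500 ≤ continuation, so V_u = 27.6202
Node d (S = 58.5): continuation = 1/1.03·[0.5200·18.7313 + 0.4800·5.3250] = 11.9381; exercise value = 8.5000 ≤ continuation, so V_d = 11.9381
Node 0 (S = 65): continuation = 1/1.03·[0.5200·27.6202 + 0.4800·11.9381] = 19.5076; exercise value = 15.0000 ≤ continuation, so V_0 = 19.5076

$19.51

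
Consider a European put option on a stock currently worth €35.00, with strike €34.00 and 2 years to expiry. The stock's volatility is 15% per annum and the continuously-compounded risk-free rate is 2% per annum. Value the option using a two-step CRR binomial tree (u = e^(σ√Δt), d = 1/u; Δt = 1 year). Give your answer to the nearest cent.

€1.72

CRR parameters: u = e^(σ√Δt) = e^(0.15·√1) = 1.1618, d = 1/u = 0.8607
Per-period rate: rΔt = 0.02·1 = 0.02, so R = e^0.02 = 1.0202
Risk-neutral probability p = (e^0.02 − 0.8607)/(1.1618 − 0.8607) = 0.1595/0.3011 = 0.5297
Terminal stock prices: S_uu = 47.25, S_ud = 35, S_dd = 25.93
Terminal payoffs (K − S): max(-13.25, 0) = 0, max(-1, 0) = 0, max(8.071, 0) = 8.071
Node u (S = 40.66): V_u = e^(−0.02)·[0.5297·0.0000 + 0.4703·0.0000] = 0.0000
Node d (S = 30.12): V_d = e^(−0.02)·[0.5297·0.0000 + 0.4703·8.0714] = 3.7211
Node 0 (S = 35): V_0 = e^(−0.02)·[0.5297·0.0000 + 0.4703·3.7211] = 1.7156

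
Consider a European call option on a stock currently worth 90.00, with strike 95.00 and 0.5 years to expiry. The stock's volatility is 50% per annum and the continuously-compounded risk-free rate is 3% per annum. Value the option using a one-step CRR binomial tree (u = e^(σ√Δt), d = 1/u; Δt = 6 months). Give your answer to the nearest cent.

14.16

CRR parameters: u = e^(σ√Δt) = e^(0.5·√0.5) = 1.4241, d = 1/u = 0.7022
Per-period rate: rΔt = 0.03·0.5 = 0.015, so R = e^0.015 = 1.0151
Risk-neutral probability p = (e^0.015 − 0.7022)/(1.4241 − 0.7022) = 0.3129/0.7219 = 0.4335
Terminal stock prices: S_u = 128.2, S_d = 63.2
Terminal payoffs (S − K): max(33.17, 0) = 33.17, max(-31.8, 0) = 0
Node 0 (S = 90): V_0 = e^(−0.015)·[0.4335·33.1707 + 0.5665·0.0000] = 14.1640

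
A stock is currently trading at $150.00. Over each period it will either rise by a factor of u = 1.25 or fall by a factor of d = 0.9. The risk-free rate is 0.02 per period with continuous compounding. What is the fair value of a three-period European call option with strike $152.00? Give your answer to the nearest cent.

Risk-neutral probability p = (e^0.02 − 0.9)/(1.25 − 0.9) = 0.1202/0.3500 = 0.3434
Terminal stock prices: S_uuu = 293, S_uud = 210.9, S_udd = 151.9, S_ddd = 109.4
Terminal payoffs (S − K): max(141, 0) = 141, max(58.94, 0) = 58.94, max(-0.125, 0) = 0, max(-42.65, 0) = 0
Node uu (S = 234.4): V_uu = e^(−0.02)·[0.3434·140.9688 + 0.6566·58.9375] = 85.3848
Node ud (S = 168.8): V_ud = e^(−0.02)·[0.3434·58.9375 + 0.6566·0.0000] = 19.8402
Node dd (S = 121.5): V_dd = e^(−0.02)·[0.3434·0.0000 + 0.6566·0.0000] = 0.0000
Node u (S = 187.5): V_u = e^(−0.02)·[0.3434·85.3848 + 0.6566·19.8402] = 41.5118
Node d (S = 135): V_d = e^(−0.02)·[0.3434·19.8402 + 0.6566·0.0000] = 6.6789
Node 0 (S = 150): V_0 = e^(−0.02)·[0.3434·41.5118 + 0.6566·6.6789] = 18.2725

$18.27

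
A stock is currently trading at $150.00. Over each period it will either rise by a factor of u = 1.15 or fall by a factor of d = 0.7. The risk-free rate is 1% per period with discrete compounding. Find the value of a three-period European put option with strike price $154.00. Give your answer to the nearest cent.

Risk-neutral probability p = (1 + 0.01 − 0.7)/(1.15 − 0.7) = 0.3100/0.4500 = 0.6889
Terminal stock prices: S_uuu = 228.1, S_uud = 138.9, S_udd = 84.52, S_ddd = 51.45
Terminal payoffs (K − S): max(-74.13, 0) = 0, max(15.14, 0) = 15.14, max(69.48, 0) = 69.48, max(102.6, 0) = 102.6
Node uu (S = 198.4): V_uu = 1/1.01·[0.6889·0.0000 + 0.3111·15.1375] = 4.6628
Node ud (S = 120.7): V_ud = 1/1.01·[0.6889·15.1375 + 0.3111·69.4750] = 31.7252
Node dd (S = 73.5): V_dd = 1/1.01·[0.6889·69.4750 + 0.3111·102.5500] = 78.9752
Node u (S = 172.5): V_u = 1/1.01·[0.6889·4.6628 + 0.3111·31.7252] = 12.9527
Node d (S = 105): V_d = 1/1.01·[0.6889·31.7252 + 0.3111·78.9752] = 45.9656
Node 0 (S = 150): V_0 = 1/1.01·[0.6889·12.9527 + 0.3111·45.9656] = 22.9935

$22.99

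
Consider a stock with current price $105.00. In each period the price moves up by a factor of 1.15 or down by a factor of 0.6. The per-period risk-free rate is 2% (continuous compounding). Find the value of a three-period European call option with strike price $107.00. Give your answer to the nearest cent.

Risk-neutral probability p = (e^0.02 − 0.6)/(1.15 − 0.6) = 0.4202/0.5500 = 0.7640
Terminal stock prices: S_uuu = 159.7, S_uud = 83.32, S_udd = 43.47, S_ddd = 22.68
Terminal payoffs (S − K): max(52.69, 0) = 52.69, max(-23.68, 0) = 0, max(-63.53, 0) = 0, max(-84.32, 0) = 0
Node uu (S = 138.9): V_uu = e^(−0.02)·[0.7640·52.6919 + 0.2360·0.0000] = 39.4596
Node ud (S = 72.45): V_ud = e^(−0.02)·[0.7640·0.0000 + 0.2360·0.0000] = 0.0000
Node dd (S = 37.8): V_dd = e^(−0.02)·[0.7640·0.0000 + 0.2360·0.0000] = 0.0000
Node u (S = 120.7): V_u = e^(−0.02)·[0.7640·39.4596 + 0.2360·0.0000] = 29.5503
Node d (S = 63): V_d = e^(−0.02)·[0.7640·0.0000 + 0.2360·0.0000] = 0.0000
Node 0 (S = 105): V_0 = e^(−0.02)·[0.7640·29.5503 + 0.2360·0.0000] = 22.1294

$22.13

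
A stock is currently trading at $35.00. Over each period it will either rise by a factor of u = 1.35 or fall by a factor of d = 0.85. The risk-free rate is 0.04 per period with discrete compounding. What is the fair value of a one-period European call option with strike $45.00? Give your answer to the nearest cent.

Risk-neutral probability p = (1 + 0.04 − 0.85)/(1.35 − 0.85) = 0.1900/0.5000 = 0.3800
Terminal stock prices: S_u = 47.25, S_d = 29.75
Terminal payoffs (S − K): max(2.25, 0) = 2.25, max(-15.25, 0) = 0
Node 0 (S = 35): V_0 = 1/1.04·[0.3800·2.2500 + 0.6200·0.0000] = 0.8221

$0.82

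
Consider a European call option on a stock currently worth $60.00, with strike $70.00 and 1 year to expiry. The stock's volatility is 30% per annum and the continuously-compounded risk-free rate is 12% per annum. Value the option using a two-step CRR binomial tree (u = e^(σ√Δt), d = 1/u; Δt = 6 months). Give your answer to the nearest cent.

$6.74

CRR parameters: u = e^(σ√Δt) = e^(0.3·√0.5) = 1.2363, d = 1/u = 0.8089
Per-period rate: rΔt = 0.12·0.5 = 0.06, so R = e^0.06 = 1.0618
Risk-neutral probability p = (e^0.06 − 0.8089)/(1.2363 − 0.8089) = 0.2530/0.4275 = 0.5918
Terminal stock prices: S_uu = 91.71, S_ud = 60, S_dd = 39.26
Terminal payoffs (S − K): max(21.71, 0) = 21.71, max(-10, 0) = 0, max(-30.74, 0) = 0
Node u (S = 74.18): V_u = e^(−0.06)·[0.5918·21.7079 + 0.4082·0.0000] = 12.0992
Node d (S = 48.53): V_d = e^(−0.06)·[0.5918·0.0000 + 0.4082·0.0000] = 0.0000
Node 0 (S = 60): V_0 = e^(−0.06)·[0.5918·12.0992 + 0.4082·0.0000] = 6.7436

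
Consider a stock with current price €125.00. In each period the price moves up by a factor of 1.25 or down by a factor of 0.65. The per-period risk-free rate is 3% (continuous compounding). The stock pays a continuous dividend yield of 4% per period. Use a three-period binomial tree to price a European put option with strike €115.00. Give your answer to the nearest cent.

Per-period risk-free factor R = e^0.03 = 1.0305; dividend-adjusted growth = e^(0.03−0.04) = 0.9900.
Risk-neutral probability p = (0.9900 − 0.65)/(1.25 − 0.65) = 0.3400/0.6000 = 0.5667
Terminal stock prices: S_uuu = 244.1, S_uud = 127, S_udd = 66.02, S_ddd = 34.33
Terminal payoffs (K − S): max(-129.1, 0) = 0, max(-11.95, 0) = 0, max(48.98, 0) = 48.98, max(80.67, 0) = 80.67
Node uu (S = 195.3): V_uu = e^(−0.03)·[0.5667·0.0000 + 0.4333·0.0000] = 0.0000
Node ud (S = 101.6): V_ud = e^(−0.03)·[0.5667·0.0000 + 0.4333·48.9844] = 20.5953
Node dd (S = 52.81): V_dd = e^(−0.03)·[0.5667·48.9844 + 0.4333·80.6719] = 60.8595
Node u (S = 156.2): V_u = e^(−0.03)·[0.5667·0.0000 + 0.4333·20.5953] = 8.6592
Node d (S = 81.25): V_d = e^(−0.03)·[0.5667·20.5953 + 0.4333·60.8595] = 36.9155
Node 0 (S = 125): V_0 = e^(−0.03)·[0.5667·8.6592 + 0.4333·36.9155] = 20.2835

€20.28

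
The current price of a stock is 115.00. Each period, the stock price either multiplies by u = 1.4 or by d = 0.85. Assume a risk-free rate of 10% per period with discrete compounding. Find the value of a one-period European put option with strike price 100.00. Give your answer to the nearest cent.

Risk-neutral probability p = (1 + 0.1 − 0.85)/(1.4 − 0.85) = 0.2500/0.5500 = 0.4545
Terminal stock prices: S_u = 161, S_d = 97.75
Terminal payoffs (K − S): max(-61, 0) = 0, max(2.25, 0) = 2.25
Node 0 (S = 115): V_0 = 1/1.1·[0.4545·0.0000 + 0.5455·2.2500] = 1.1157

1.12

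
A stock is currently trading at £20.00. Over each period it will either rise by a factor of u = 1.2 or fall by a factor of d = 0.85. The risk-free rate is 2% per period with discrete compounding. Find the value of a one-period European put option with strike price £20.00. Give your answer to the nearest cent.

£1.51

Risk-neutral probability p = (1 + 0.02 − 0.85)/(1.2 − 0.85) = 0.1700/0.3500 = 0.4857
Terminal stock prices: S_u = 24, S_d = 17
Terminal payoffs (K − S): max(-4, 0) = 0, max(3, 0) = 3
Node 0 (S = 20): V_0 = 1/1.02·[0.4857·0.0000 + 0.5143·3.0000] = 1.5126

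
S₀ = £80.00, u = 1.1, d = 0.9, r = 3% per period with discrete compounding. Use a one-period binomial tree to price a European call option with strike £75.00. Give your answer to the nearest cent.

£8.20

Risk-neutral probability p = (1 + 0.03 − 0.9)/(1.1 − 0.9) = 0.1300/0.2000 = 0.6500
Terminal stock prices: S_u = 88, S_d = 72
Terminal payoffs (S − K): max(13, 0) = 13, max(-3, 0) = 0
Node 0 (S = 80): V_0 = 1/1.03·[0.6500·13.0000 + 0.3500·0.0000] = 8.2039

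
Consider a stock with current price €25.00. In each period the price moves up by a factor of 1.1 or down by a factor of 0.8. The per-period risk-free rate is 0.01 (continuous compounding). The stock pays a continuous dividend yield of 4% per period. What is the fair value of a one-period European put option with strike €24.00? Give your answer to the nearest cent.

€1.71

Per-period risk-free factor R = e^0.01 = 1.0101; dividend-adjusted growth = e^(0.01−0.04) = 0.9704.
Risk-neutral probability p = (0.9704 − 0.8)/(1.1 − 0.8) = 0.1704/0.3000 = 0.5682
Terminal stock prices: S_u = 27.5, S_d = 20
Terminal payoffs (K − S): max(-3.5, 0) = 0, max(4, 0) = 4
Node 0 (S = 25): V_0 = e^(−0.01)·[0.5682·0.0000 + 0.4318·4.0000] = 1.7102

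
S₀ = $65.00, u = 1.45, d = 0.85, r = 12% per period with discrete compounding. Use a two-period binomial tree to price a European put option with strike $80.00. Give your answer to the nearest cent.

Risk-neutral probability p = (1 + 0.12 − 0.85)/(1.45 − 0.85) = 0.2700/0.6000 = 0.4500
Terminal stock prices: S_uu = 136.7, S_ud = 80.11, S_dd = 46.96
Terminal payoffs (K − S): max(-56.66, 0) = 0, max(-0.1125, 0) = 0, max(33.04, 0) = 33.04
Node u (S = 94.25): V_u = 1/1.12·[0.4500·0.0000 + 0.5500·0.0000] = 0.0000
Node d (S = 55.25): V_d = 1/1.12·[0.4500·0.0000 + 0.5500·33.0375] = 16.2238
Node 0 (S = 65): V_0 = 1/1.12·[0.4500·0.0000 + 0.5500·16.2238] = 7.9670

$7.97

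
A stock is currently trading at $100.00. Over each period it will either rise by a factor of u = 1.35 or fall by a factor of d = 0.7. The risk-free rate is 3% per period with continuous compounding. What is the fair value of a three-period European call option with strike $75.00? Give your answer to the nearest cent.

$38.86

Risk-neutral probability p = (e^0.03 − 0.7)/(1.35 − 0.7) = 0.3305/0.6500 = 0.5084
Terminal stock prices: S_uuu = 246, S_uud = 127.6, S_udd = 66.15, S_ddd = 34.3
Terminal payoffs (S − K): max(171, 0) = 171, max(52.58, 0) = 52.58, max(-8.85, 0) = 0, max(-40.7, 0) = 0
Node uu (S = 182.3): V_uu = e^(−0.03)·[0.5084·171.0375 + 0.4916·52.5750] = 109.4666
Node ud (S = 94.5): V_ud = e^(−0.03)·[0.5084·52.5750 + 0.4916·0.0000] = 25.9387
Node dd (S = 49): V_dd = e^(−0.03)·[0.5084·0.0000 + 0.4916·0.0000] = 0.0000
Node u (S = 135): V_u = e^(−0.03)·[0.5084·109.4666 + 0.4916·25.9387] = 66.3820
Node d (S = 70): V_d = e^(−0.03)·[0.5084·25.9387 + 0.4916·0.0000] = 12.7973
Node 0 (S = 100): V_0 = e^(−0.03)·[0.5084·66.3820 + 0.4916·12.7973] = 38.8560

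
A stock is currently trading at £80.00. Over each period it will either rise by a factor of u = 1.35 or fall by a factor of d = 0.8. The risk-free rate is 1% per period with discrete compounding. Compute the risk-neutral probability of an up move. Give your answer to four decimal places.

Risk-neutral probability p = (1 + 0.01 − 0.8)/(1.35 − 0.8) = 0.2100/0.5500 = 0.3818

p = 0.3818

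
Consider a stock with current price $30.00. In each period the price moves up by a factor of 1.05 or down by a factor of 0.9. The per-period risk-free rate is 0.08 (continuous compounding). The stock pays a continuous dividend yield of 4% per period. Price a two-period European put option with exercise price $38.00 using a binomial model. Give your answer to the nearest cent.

Per-period risk-free factor R = e^0.08 = 1.0833; dividend-adjusted growth = e^(0.08−0.04) = 1.0408.
Risk-neutral probability p = (1.0408 − 0.9)/(1.05 − 0.9) = 0.1408/0.1500 = 0.9387
Terminal stock prices: S_uu = 33.08, S_ud = 28.35, S_dd = 24.3
Terminal payoffs (K − S): max(4.925, 0) = 4.925, max(9.65, 0) = 9.65, max(13.7, 0) = 13.7
Node u (S = 31.5): V_u = e^(−0.08)·[0.9387·4.9250 + 0.0613·9.6500] = 4.8136
Node d (S = 27): V_d = e^(−0.08)·[0.9387·9.6500 + 0.0613·13.7000] = 9.1371
Node 0 (S = 30): V_0 = e^(−0.08)·[0.9387·4.8136 + 0.0613·9.1371] = 4.6880

$4.69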